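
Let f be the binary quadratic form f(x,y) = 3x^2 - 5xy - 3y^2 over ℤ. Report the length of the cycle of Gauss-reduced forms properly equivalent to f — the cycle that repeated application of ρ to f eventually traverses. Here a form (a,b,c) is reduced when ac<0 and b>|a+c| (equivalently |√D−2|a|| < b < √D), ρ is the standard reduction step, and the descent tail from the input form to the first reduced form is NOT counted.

D = 61, ⌊√D⌋ = 7
descent: ρ → (-3,5,3)  [lands on river]
river: ρ → (3,7,-1)
river: ρ → (-1,7,3)
river: ρ → (3,5,-3)
river: ρ → (-3,7,1)
river: ρ → (1,7,-3)
ρ-cycle length = 6 (tail of 1 descent step not counted)

6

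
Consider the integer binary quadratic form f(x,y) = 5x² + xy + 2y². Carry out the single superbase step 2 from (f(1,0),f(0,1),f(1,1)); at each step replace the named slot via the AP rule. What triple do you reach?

start (5,2,8) = (f(1,0),f(0,1),f(1,1))
replace slot 2: 2·(5+8) − 2 = 24 → (5,24,8)

5,24,8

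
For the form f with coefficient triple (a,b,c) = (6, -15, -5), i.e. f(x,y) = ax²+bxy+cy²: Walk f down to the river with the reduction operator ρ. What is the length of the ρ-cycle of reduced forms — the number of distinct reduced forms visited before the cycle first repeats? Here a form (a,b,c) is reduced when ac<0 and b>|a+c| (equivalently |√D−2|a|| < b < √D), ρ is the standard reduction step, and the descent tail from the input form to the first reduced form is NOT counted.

D = 345, ⌊√D⌋ = 18
descent: ρ → (-5,15,6)  [lands on river]
river: ρ → (6,9,-11)
river: ρ → (-11,13,4)
river: ρ → (4,11,-14)
river: ρ → (-14,17,1)
river: ρ → (1,17,-14)
river: ρ → (-14,11,4)
river: ρ → (4,13,-11)
river: ρ → (-11,9,6)
river: ρ → (6,15,-5)
ρ-cycle length = 10 (tail of 1 descent step not counted)

10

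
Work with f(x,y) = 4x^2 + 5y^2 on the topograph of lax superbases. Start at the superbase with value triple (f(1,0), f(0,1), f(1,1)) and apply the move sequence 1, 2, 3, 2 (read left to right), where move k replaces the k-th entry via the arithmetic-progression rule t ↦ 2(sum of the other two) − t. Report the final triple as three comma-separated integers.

start (4,5,9) = (f(1,0),f(0,1),f(1,1))
replace slot 1: 2·(5+9) − 4 = 24 → (24,5,9)
replace slot 2: 2·(24+9) − 5 = 61 → (24,61,9)
replace slot 3: 2·(24+61) − 9 = 161 → (24,61,161)
replace slot 2: 2·(24+161) − 61 = 309 → (24,309,161)

24,309,161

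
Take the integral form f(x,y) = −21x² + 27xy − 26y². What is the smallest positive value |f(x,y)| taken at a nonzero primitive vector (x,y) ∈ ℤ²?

translate: b→15 (≡-27 mod 42), so (21,-27,26)→(21,15,20)
flip: (21,15,20)→(20,-15,21)
reduced (well bottom): (20,-15,21) with a≤c, −a<b≤a
well minimum |f| = |-20| = 20 (negative-definite)

20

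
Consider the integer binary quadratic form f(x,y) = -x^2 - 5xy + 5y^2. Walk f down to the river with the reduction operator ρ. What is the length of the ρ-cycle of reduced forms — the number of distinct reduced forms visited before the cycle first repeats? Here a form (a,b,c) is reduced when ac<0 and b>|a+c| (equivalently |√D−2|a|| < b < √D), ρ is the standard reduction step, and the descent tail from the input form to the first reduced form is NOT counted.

D = 45, ⌊√D⌋ = 6
descent: ρ → (5,5,-1)  [lands on river]
river: ρ → (-1,5,5)
ρ-cycle length = 2 (tail of 1 descent step not counted)

2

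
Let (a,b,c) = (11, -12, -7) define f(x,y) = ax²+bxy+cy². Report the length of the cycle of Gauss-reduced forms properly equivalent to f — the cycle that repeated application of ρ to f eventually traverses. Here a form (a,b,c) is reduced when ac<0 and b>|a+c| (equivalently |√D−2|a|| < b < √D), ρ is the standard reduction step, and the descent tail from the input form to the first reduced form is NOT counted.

D = 452, ⌊√D⌋ = 21
descent: ρ → (-7,12,11)  [lands on river]
river: ρ → (11,10,-8)
river: ρ → (-8,6,13)
river: ρ → (13,20,-1)
river: ρ → (-1,20,13)
river: ρ → (13,6,-8)
river: ρ → (-8,10,11)
river: ρ → (11,12,-7)
river: ρ → (-7,16,7)
river: ρ → (7,12,-11)
river: ρ → (-11,10,8)
river: ρ → (8,6,-13)
river: ρ → (-13,20,1)
river: ρ → (1,20,-13)
river: ρ → (-13,6,8)
river: ρ → (8,10,-11)
river: ρ → (-11,12,7)
river: ρ → (7,16,-7)
ρ-cycle length = 18 (tail of 1 descent step not counted)

18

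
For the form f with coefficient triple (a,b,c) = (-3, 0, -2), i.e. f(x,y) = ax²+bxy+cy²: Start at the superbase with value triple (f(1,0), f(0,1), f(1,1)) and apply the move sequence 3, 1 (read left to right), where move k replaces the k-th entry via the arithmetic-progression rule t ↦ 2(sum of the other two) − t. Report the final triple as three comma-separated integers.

start (-3,-2,-5) = (f(1,0),f(0,1),f(1,1))
replace slot 3: 2·((-3)+(-2)) − (-5) = -5 → (-3,-2,-5)
replace slot 1: 2·((-2)+(-5)) − (-3) = -11 → (-11,-2,-5)

-11,-2,-5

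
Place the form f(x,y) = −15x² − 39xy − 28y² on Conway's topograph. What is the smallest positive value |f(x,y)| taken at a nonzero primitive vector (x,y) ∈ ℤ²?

translate: b→9 (≡39 mod 30), so (15,39,28)→(15,9,4)
flip: (15,9,4)→(4,-9,15)
translate: b→-1 (≡-9 mod 8), so (4,-9,15)→(4,-1,10)
reduced (well bottom): (4,-1,10) with a≤c, −a<b≤a
well minimum |f| = |-4| = 4 (negative-definite)

4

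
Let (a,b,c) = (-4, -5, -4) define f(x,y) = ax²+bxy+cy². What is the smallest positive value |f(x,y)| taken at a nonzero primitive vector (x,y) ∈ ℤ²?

translate: b→-3 (≡5 mod 8), so (4,5,4)→(4,-3,3)
flip: (4,-3,3)→(3,3,4)
reduced (well bottom): (3,3,4) with a≤c, −a<b≤a
well minimum |f| = |-3| = 3 (negative-definite)

3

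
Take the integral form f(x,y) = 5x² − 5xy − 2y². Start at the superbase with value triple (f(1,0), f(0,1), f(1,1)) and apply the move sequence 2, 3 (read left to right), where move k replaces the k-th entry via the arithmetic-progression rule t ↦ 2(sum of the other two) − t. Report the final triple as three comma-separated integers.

start (5,-2,-2) = (f(1,0),f(0,1),f(1,1))
replace slot 2: 2·(5+(-2)) − (-2) = 8 → (5,8,-2)
replace slot 3: 2·(5+8) − (-2) = 28 → (5,8,28)

5,8,28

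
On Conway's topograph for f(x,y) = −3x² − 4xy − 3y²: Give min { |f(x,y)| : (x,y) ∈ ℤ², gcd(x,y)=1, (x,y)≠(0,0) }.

translate: b→-2 (≡4 mod 6), so (3,4,3)→(3,-2,2)
flip: (3,-2,2)→(2,2,3)
reduced (well bottom): (2,2,3) with a≤c, −a<b≤a
well minimum |f| = |-2| = 2 (negative-definite)

2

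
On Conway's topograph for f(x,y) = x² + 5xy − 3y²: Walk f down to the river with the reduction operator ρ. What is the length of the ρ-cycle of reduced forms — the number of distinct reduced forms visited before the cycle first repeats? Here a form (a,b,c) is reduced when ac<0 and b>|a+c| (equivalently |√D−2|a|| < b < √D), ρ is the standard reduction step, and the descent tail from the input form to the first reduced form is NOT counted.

D = 37, ⌊√D⌋ = 6
river: ρ → (-3,1,3)
river: ρ → (3,5,-1)
river: ρ → (-1,5,3)
river: ρ → (3,1,-3)
river: ρ → (-3,5,1)
river: ρ → (1,5,-3)
ρ-cycle length = 6 (tail of 0 descent steps not counted)

6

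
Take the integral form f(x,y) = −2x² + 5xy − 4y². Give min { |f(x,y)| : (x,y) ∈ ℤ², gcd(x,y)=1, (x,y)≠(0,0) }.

translate: b→-1 (≡-5 mod 4), so (2,-5,4)→(2,-1,1)
flip: (2,-1,1)→(1,1,2)
reduced (well bottom): (1,1,2) with a≤c, −a<b≤a
well minimum |f| = |-1| = 1 (negative-definite)

1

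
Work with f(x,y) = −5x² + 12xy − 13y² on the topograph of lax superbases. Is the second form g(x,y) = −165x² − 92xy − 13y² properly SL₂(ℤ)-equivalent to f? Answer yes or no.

D₁ = -116, D₂ = -116
f is negative-definite; reduce −f:
−f: translate: b→-2 (≡-12 mod 10), so (5,-12,13)→(5,-2,6)
−f: reduced (well bottom): (5,-2,6) with a≤c, −a<b≤a
flip sign back: reduced form of f is (-5,2,-6)
g is negative-definite; reduce −g:
−g: flip: (165,92,13)→(13,-92,165)
−g: translate: b→12 (≡-92 mod 26), so (13,-92,165)→(13,12,5)
−g: flip: (13,12,5)→(5,-12,13)
−g: translate: b→-2 (≡-12 mod 10), so (5,-12,13)→(5,-2,6)
−g: reduced (well bottom): (5,-2,6) with a≤c, −a<b≤a
flip sign back: reduced form of g is (-5,2,-6)
reduced forms (-5, 2, -6) vs (-5, 2, -6) ⇒ equivalent

yes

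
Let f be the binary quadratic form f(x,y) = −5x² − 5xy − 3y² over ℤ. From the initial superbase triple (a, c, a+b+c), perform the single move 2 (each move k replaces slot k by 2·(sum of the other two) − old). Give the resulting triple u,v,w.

start (-5,-3,-13) = (f(1,0),f(0,1),f(1,1))
replace slot 2: 2·((-5)+(-13)) − (-3) = -33 → (-5,-33,-13)

-5,-33,-13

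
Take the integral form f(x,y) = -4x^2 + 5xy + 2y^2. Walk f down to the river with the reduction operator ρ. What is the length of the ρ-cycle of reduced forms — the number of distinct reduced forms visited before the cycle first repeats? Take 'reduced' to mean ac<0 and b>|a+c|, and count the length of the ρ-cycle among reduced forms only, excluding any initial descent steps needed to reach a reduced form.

D = 57, ⌊√D⌋ = 7
river: ρ → (2,7,-1)
river: ρ → (-1,7,2)
river: ρ → (2,5,-4)
river: ρ → (-4,3,3)
river: ρ → (3,3,-4)
river: ρ → (-4,5,2)
ρ-cycle length = 6 (tail of 0 descent steps not counted)

6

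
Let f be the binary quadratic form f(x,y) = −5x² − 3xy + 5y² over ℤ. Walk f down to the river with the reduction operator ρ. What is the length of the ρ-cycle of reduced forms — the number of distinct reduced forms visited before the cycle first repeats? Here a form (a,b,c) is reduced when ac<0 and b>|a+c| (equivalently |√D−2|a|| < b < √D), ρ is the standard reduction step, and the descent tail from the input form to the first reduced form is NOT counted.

D = 109, ⌊√D⌋ = 10
descent: ρ → (5,3,-5)  [lands on river]
river: ρ → (-5,7,3)
river: ρ → (3,5,-7)
river: ρ → (-7,9,1)
river: ρ → (1,9,-7)
river: ρ → (-7,5,3)
river: ρ → (3,7,-5)
river: ρ → (-5,3,5)
river: ρ → (5,7,-3)
river: ρ → (-3,5,7)
river: ρ → (7,9,-1)
river: ρ → (-1,9,7)
river: ρ → (7,5,-3)
river: ρ → (-3,7,5)
ρ-cycle length = 14 (tail of 1 descent step not counted)

14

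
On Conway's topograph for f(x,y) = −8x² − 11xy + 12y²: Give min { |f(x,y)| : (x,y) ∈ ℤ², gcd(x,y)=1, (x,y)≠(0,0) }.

descent: ρ → (12,11,-8)  [lands on river]
river: ρ → (-8,21,2)
river: ρ → (2,19,-18)
river: ρ → (-18,17,3)
river: ρ → (3,19,-12)
river: ρ → (-12,5,10)
river: ρ → (10,15,-7)
river: ρ → (-7,13,12)
closes: descent 1, river 8
min |a| on river = 2

2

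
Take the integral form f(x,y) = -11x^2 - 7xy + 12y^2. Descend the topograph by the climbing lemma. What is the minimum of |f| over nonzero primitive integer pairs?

descent: ρ → (12,7,-11)  [lands on river]
river: ρ → (-11,15,8)
river: ρ → (8,17,-9)
river: ρ → (-9,19,6)
river: ρ → (6,17,-12)
river: ρ → (-12,7,11)
river: ρ → (11,15,-8)
river: ρ → (-8,17,9)
river: ρ → (9,19,-6)
river: ρ → (-6,17,12)
closes: descent 1, river 10
min |a| on river = 6

6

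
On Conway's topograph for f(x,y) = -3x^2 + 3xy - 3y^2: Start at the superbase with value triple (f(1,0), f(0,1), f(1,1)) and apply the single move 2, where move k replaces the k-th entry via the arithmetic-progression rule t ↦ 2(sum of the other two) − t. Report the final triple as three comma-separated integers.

start (-3,-3,-3) = (f(1,0),f(0,1),f(1,1))
replace slot 2: 2·((-3)+(-3)) − (-3) = -9 → (-3,-9,-3)

-3,-9,-3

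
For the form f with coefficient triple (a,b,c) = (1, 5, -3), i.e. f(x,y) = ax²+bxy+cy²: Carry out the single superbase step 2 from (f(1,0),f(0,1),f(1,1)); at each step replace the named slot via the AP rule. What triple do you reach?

start (1,-3,3) = (f(1,0),f(0,1),f(1,1))
replace slot 2: 2·(1+3) − (-3) = 11 → (1,11,3)

1,11,3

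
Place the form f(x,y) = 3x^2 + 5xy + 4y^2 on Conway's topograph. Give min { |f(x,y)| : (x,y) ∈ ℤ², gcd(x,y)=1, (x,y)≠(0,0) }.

translate: b→-1 (≡5 mod 6), so (3,5,4)→(3,-1,2)
flip: (3,-1,2)→(2,1,3)
reduced (well bottom): (2,1,3) with a≤c, −a<b≤a
well minimum = a = 2

2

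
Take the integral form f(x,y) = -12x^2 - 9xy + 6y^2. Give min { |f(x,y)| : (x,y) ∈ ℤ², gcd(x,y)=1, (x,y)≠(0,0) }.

descent: ρ → (6,9,-12)  [lands on river]
river: ρ → (-12,15,3)
river: ρ → (3,15,-12)
river: ρ → (-12,9,6)
river: ρ → (6,15,-6)
river: ρ → (-6,9,12)
river: ρ → (12,15,-3)
river: ρ → (-3,15,12)
river: ρ → (12,9,-6)
river: ρ → (-6,15,6)
closes: descent 1, river 10
min |a| on river = 3

3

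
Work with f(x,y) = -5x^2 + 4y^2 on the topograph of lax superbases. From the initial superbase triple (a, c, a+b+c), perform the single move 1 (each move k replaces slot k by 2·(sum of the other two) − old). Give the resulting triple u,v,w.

start (-5,4,-1) = (f(1,0),f(0,1),f(1,1))
replace slot 1: 2·(4+(-1)) − (-5) = 11 → (11,4,-1)

11,4,-1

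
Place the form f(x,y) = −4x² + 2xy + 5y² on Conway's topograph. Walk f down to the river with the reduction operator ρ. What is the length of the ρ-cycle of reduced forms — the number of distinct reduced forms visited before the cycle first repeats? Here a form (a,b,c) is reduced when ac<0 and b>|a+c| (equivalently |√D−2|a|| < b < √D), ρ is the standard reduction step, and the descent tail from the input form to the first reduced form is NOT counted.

D = 84, ⌊√D⌋ = 9
river: ρ → (5,8,-1)
river: ρ → (-1,8,5)
river: ρ → (5,2,-4)
river: ρ → (-4,6,3)
river: ρ → (3,6,-4)
river: ρ → (-4,2,5)
ρ-cycle length = 6 (tail of 0 descent steps not counted)

6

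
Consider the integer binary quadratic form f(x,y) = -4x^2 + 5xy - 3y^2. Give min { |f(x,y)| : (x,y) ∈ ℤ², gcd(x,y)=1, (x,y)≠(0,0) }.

translate: b→3 (≡-5 mod 8), so (4,-5,3)→(4,3,2)
flip: (4,3,2)→(2,-3,4)
translate: b→1 (≡-3 mod 4), so (2,-3,4)→(2,1,3)
reduced (well bottom): (2,1,3) with a≤c, −a<b≤a
well minimum |f| = |-2| = 2 (negative-definite)

2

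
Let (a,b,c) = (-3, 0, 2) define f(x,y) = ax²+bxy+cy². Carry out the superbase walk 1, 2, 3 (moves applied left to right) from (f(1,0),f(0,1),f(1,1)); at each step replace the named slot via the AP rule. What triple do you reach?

start (-3,2,-1) = (f(1,0),f(0,1),f(1,1))
replace slot 1: 2·(2+(-1)) − (-3) = 5 → (5,2,-1)
replace slot 2: 2·(5+(-1)) − 2 = 6 → (5,6,-1)
replace slot 3: 2·(5+6) − (-1) = 23 → (5,6,23)

5,6,23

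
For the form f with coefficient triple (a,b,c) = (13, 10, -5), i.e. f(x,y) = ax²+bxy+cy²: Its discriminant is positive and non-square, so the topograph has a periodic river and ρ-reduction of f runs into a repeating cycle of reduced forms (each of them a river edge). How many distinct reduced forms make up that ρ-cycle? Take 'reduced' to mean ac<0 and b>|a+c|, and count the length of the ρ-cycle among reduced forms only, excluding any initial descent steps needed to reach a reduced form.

D = 360, ⌊√D⌋ = 18
river: ρ → (-5,10,13)
river: ρ → (13,16,-2)
river: ρ → (-2,16,13)
river: ρ → (13,10,-5)
ρ-cycle length = 4 (tail of 0 descent steps not counted)

4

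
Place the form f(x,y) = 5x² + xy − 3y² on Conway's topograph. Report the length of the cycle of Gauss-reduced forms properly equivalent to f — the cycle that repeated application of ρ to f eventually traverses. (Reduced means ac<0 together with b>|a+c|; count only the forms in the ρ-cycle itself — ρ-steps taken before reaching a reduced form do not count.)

D = 61, ⌊√D⌋ = 7
descent: ρ → (-3,5,3)  [lands on river]
river: ρ → (3,7,-1)
river: ρ → (-1,7,3)
river: ρ → (3,5,-3)
river: ρ → (-3,7,1)
river: ρ → (1,7,-3)
ρ-cycle length = 6 (tail of 1 descent step not counted)

6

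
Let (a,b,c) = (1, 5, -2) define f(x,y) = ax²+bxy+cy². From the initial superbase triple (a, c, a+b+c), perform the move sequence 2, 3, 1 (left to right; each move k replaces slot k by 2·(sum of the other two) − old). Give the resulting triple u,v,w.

start (1,-2,4) = (f(1,0),f(0,1),f(1,1))
replace slot 2: 2·(1+4) − (-2) = 12 → (1,12,4)
replace slot 3: 2·(1+12) − 4 = 22 → (1,12,22)
replace slot 1: 2·(12+22) − 1 = 67 → (67,12,22)

67,12,22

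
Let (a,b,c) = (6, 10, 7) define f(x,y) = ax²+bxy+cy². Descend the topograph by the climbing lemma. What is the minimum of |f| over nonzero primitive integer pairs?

translate: b→-2 (≡10 mod 12), so (6,10,7)→(6,-2,3)
flip: (6,-2,3)→(3,2,6)
reduced (well bottom): (3,2,6) with a≤c, −a<b≤a
well minimum = a = 3

3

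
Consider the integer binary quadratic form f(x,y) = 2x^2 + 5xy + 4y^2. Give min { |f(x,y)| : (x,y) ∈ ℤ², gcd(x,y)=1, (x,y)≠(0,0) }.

translate: b→1 (≡5 mod 4), so (2,5,4)→(2,1,1)
flip: (2,1,1)→(1,-1,2)
translate: b→1 (≡-1 mod 2), so (1,-1,2)→(1,1,2)
reduced (well bottom): (1,1,2) with a≤c, −a<b≤a
well minimum = a = 1

1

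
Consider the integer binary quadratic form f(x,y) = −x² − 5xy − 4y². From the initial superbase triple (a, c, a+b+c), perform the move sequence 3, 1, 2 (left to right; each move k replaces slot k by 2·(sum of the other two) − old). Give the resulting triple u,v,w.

start (-1,-4,-10) = (f(1,0),f(0,1),f(1,1))
replace slot 3: 2·((-1)+(-4)) − (-10) = 0 → (-1,-4,0)
replace slot 1: 2·((-4)+0) − (-1) = -7 → (-7,-4,0)
replace slot 2: 2·((-7)+0) − (-4) = -10 → (-7,-10,0)

-7,-10,0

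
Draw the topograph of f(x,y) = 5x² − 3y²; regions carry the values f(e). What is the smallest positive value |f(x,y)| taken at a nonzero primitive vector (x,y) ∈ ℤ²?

descent: ρ → (-3,6,2)  [lands on river]
river: ρ → (2,6,-3)
closes: descent 1, river 2
min |a| on river = 2

2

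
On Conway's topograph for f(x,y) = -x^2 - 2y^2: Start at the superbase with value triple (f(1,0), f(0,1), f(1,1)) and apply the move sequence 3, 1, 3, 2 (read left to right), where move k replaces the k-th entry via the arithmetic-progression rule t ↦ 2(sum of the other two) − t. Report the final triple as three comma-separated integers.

start (-1,-2,-3) = (f(1,0),f(0,1),f(1,1))
replace slot 3: 2·((-1)+(-2)) − (-3) = -3 → (-1,-2,-3)
replace slot 1: 2·((-2)+(-3)) − (-1) = -9 → (-9,-2,-3)
replace slot 3: 2·((-9)+(-2)) − (-3) = -19 → (-9,-2,-19)
replace slot 2: 2·((-9)+(-19)) − (-2) = -54 → (-9,-54,-19)

-9,-54,-19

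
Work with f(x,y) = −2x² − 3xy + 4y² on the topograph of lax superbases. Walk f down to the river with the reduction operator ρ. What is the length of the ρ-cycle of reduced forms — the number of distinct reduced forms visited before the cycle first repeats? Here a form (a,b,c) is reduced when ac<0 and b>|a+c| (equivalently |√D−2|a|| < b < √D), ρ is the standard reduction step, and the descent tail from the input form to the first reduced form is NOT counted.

D = 41, ⌊√D⌋ = 6
descent: ρ → (4,3,-2)  [lands on river]
river: ρ → (-2,5,2)
river: ρ → (2,3,-4)
river: ρ → (-4,5,1)
river: ρ → (1,5,-4)
river: ρ → (-4,3,2)
river: ρ → (2,5,-2)
river: ρ → (-2,3,4)
river: ρ → (4,5,-1)
river: ρ → (-1,5,4)
ρ-cycle length = 10 (tail of 1 descent step not counted)

10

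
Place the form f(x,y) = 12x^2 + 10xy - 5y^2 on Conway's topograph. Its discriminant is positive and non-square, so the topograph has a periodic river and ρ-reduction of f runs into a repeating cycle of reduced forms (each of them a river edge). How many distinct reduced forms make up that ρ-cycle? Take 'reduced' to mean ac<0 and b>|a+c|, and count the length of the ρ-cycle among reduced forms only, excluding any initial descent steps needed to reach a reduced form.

D = 340, ⌊√D⌋ = 18
river: ρ → (-5,10,12)
river: ρ → (12,14,-3)
river: ρ → (-3,16,7)
river: ρ → (7,12,-7)
river: ρ → (-7,16,3)
river: ρ → (3,14,-12)
river: ρ → (-12,10,5)
river: ρ → (5,10,-12)
river: ρ → (-12,14,3)
river: ρ → (3,16,-7)
river: ρ → (-7,12,7)
river: ρ → (7,16,-3)
river: ρ → (-3,14,12)
river: ρ → (12,10,-5)
ρ-cycle length = 14 (tail of 0 descent steps not counted)

14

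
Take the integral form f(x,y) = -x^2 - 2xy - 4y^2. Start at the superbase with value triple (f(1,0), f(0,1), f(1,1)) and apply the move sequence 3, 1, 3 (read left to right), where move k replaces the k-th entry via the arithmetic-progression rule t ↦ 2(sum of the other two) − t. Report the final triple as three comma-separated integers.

start (-1,-4,-7) = (f(1,0),f(0,1),f(1,1))
replace slot 3: 2·((-1)+(-4)) − (-7) = -3 → (-1,-4,-3)
replace slot 1: 2·((-4)+(-3)) − (-1) = -13 → (-13,-4,-3)
replace slot 3: 2·((-13)+(-4)) − (-3) = -31 → (-13,-4,-31)

-13,-4,-31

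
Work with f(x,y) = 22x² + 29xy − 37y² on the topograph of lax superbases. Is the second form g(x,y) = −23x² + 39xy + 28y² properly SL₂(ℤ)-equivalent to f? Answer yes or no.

D₁ = 4097, D₂ = 4097
river cycle of f (length 10): (-37, 45, 14), (14, 39, -46), (-46, 53, 7), (7, 59, -22), (-22, 29, 37), (37, 45, -14), (-14, 39, 46), (46, 53, -7), (-7, 59, 22), (22, 29, -37)
river cycle of g (length 10): (28, 17, -34), (-34, 51, 11), (11, 59, -14), (-14, 53, 23), (23, 39, -28), (-28, 17, 34), (34, 51, -11), (-11, 59, 14), (14, 53, -23), (-23, 39, 28)
cycles differ ⇒ inequivalent

no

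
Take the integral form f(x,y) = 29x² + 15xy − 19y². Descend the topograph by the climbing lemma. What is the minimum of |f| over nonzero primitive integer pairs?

river: ρ → (-19,23,25)
river: ρ → (25,27,-17)
river: ρ → (-17,41,11)
river: ρ → (11,47,-5)
river: ρ → (-5,43,29)
river: ρ → (29,15,-19)
closes: descent 0, river 6
min |a| on river = 5

5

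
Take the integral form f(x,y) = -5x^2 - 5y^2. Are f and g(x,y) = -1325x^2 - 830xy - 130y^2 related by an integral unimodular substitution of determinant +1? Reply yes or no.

D₁ = -100, D₂ = -100
f is negative-definite; reduce −f:
−f: reduced (well bottom): (5,0,5) with a≤c, −a<b≤a
flip sign back: reduced form of f is (-5,0,-5)
g is negative-definite; reduce −g:
−g: flip: (1325,830,130)→(130,-830,1325)
−g: translate: b→-50 (≡-830 mod 260), so (130,-830,1325)→(130,-50,5)
−g: flip: (130,-50,5)→(5,50,130)
−g: translate: b→0 (≡50 mod 10), so (5,50,130)→(5,0,5)
−g: reduced (well bottom): (5,0,5) with a≤c, −a<b≤a
flip sign back: reduced form of g is (-5,0,-5)
reduced forms (-5, 0, -5) vs (-5, 0, -5) ⇒ equivalent

yes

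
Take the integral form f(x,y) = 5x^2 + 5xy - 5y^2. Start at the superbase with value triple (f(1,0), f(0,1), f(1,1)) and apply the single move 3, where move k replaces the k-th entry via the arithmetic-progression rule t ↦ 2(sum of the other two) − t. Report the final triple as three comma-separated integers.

start (5,-5,5) = (f(1,0),f(0,1),f(1,1))
replace slot 3: 2·(5+(-5)) − 5 = -5 → (5,-5,-5)

5,-5,-5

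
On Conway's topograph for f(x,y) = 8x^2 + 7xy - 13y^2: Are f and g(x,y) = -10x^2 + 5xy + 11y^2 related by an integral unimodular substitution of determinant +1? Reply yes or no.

D₁ = 465, D₂ = 465
river cycle of f (length 10): (-13, 19, 2), (2, 21, -3), (-3, 21, 2), (2, 19, -13), (-13, 7, 8), (8, 9, -12), (-12, 15, 5), (5, 15, -12), (-12, 9, 8), (8, 7, -13)
river cycle of g (length 10): (11, 17, -4), (-4, 15, 15), (15, 15, -4), (-4, 17, 11), (11, 5, -10), (-10, 15, 6), (6, 21, -1), (-1, 21, 6), (6, 15, -10), (-10, 5, 11)
cycles differ ⇒ inequivalent

no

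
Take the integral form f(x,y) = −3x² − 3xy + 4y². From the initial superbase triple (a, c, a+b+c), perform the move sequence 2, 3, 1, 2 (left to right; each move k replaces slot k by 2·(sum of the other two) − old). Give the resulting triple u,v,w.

start (-3,4,-2) = (f(1,0),f(0,1),f(1,1))
replace slot 2: 2·((-3)+(-2)) − 4 = -14 → (-3,-14,-2)
replace slot 3: 2·((-3)+(-14)) − (-2) = -32 → (-3,-14,-32)
replace slot 1: 2·((-14)+(-32)) − (-3) = -89 → (-89,-14,-32)
replace slot 2: 2·((-89)+(-32)) − (-14) = -228 → (-89,-228,-32)

-89,-228,-32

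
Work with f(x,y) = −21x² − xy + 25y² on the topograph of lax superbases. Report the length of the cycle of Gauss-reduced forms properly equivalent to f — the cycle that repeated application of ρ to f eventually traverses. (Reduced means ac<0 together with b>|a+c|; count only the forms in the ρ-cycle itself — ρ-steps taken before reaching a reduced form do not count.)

D = 2101, ⌊√D⌋ = 45
descent: ρ → (25,1,-21)
descent: ρ → (-21,41,5)  [lands on river]
river: ρ → (5,39,-29)
river: ρ → (-29,19,15)
river: ρ → (15,41,-7)
river: ρ → (-7,43,9)
river: ρ → (9,29,-35)
river: ρ → (-35,41,3)
river: ρ → (3,43,-21)
ρ-cycle length = 8 (tail of 2 descent steps not counted)

8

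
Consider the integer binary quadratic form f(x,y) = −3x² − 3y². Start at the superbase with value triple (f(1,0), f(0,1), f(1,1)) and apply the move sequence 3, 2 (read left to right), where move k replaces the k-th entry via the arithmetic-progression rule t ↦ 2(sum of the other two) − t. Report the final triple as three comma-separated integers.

start (-3,-3,-6) = (f(1,0),f(0,1),f(1,1))
replace slot 3: 2·((-3)+(-3)) − (-6) = -6 → (-3,-3,-6)
replace slot 2: 2·((-3)+(-6)) − (-3) = -15 → (-3,-15,-6)

-3,-15,-6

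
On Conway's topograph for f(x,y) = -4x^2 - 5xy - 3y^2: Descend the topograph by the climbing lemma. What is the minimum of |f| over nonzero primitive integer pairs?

translate: b→-3 (≡5 mod 8), so (4,5,3)→(4,-3,2)
flip: (4,-3,2)→(2,3,4)
translate: b→-1 (≡3 mod 4), so (2,3,4)→(2,-1,3)
reduced (well bottom): (2,-1,3) with a≤c, −a<b≤a
well minimum |f| = |-2| = 2 (negative-definite)

2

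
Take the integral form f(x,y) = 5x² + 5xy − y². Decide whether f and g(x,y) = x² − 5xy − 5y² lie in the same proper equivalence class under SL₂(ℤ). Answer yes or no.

D₁ = 45, D₂ = 45
river cycle of f (length 2): (-1, 5, 5), (5, 5, -1)
river cycle of g (length 2): (-5, 5, 1), (1, 5, -5)
cycles differ ⇒ inequivalent

no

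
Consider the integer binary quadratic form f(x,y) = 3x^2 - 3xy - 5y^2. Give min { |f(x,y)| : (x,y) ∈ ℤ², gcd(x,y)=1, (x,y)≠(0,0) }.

descent: ρ → (-5,3,3)  [lands on river]
river: ρ → (3,3,-5)
river: ρ → (-5,7,1)
river: ρ → (1,7,-5)
closes: descent 1, river 4
min |a| on river = 1

1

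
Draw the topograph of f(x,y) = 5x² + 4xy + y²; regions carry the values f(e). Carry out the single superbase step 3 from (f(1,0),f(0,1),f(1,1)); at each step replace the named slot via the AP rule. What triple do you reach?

start (5,1,10) = (f(1,0),f(0,1),f(1,1))
replace slot 3: 2·(5+1) − 10 = 2 → (5,1,2)

5,1,2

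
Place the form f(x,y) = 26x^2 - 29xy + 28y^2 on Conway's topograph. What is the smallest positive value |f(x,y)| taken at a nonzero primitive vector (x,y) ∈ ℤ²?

translate: b→23 (≡-29 mod 52), so (26,-29,28)→(26,23,25)
flip: (26,23,25)→(25,-23,26)
reduced (well bottom): (25,-23,26) with a≤c, −a<b≤a
well minimum = a = 25

25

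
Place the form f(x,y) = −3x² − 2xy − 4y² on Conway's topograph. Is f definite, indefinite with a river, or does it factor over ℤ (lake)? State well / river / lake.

D = b²−4ac = (-2)² − 4·(-3)·(-4) = -44
D < 0 ⇒ definite ⇒ every region one sign ⇒ single well

well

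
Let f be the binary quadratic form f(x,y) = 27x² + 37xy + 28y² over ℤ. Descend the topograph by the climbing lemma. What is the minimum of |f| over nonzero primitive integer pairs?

translate: b→-17 (≡37 mod 54), so (27,37,28)→(27,-17,18)
flip: (27,-17,18)→(18,17,27)
reduced (well bottom): (18,17,27) with a≤c, −a<b≤a
well minimum = a = 18

18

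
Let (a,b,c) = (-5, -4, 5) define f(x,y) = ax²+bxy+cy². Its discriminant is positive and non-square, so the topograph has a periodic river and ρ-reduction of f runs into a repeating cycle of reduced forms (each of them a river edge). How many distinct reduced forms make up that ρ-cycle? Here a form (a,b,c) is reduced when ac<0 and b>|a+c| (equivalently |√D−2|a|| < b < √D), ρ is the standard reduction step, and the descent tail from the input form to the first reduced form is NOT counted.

D = 116, ⌊√D⌋ = 10
descent: ρ → (5,4,-5)  [lands on river]
river: ρ → (-5,6,4)
river: ρ → (4,10,-1)
river: ρ → (-1,10,4)
river: ρ → (4,6,-5)
river: ρ → (-5,4,5)
river: ρ → (5,6,-4)
river: ρ → (-4,10,1)
river: ρ → (1,10,-4)
river: ρ → (-4,6,5)
ρ-cycle length = 10 (tail of 1 descent step not counted)

10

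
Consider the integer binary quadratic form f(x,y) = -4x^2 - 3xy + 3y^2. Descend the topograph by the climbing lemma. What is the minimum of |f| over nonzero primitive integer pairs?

descent: ρ → (3,3,-4)  [lands on river]
river: ρ → (-4,5,2)
river: ρ → (2,7,-1)
river: ρ → (-1,7,2)
river: ρ → (2,5,-4)
river: ρ → (-4,3,3)
closes: descent 1, river 6
min |a| on river = 1

1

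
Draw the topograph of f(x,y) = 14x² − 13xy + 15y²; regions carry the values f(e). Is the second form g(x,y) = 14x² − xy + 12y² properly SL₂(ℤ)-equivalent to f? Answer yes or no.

D₁ = -671, D₂ = -671
f: reduced (well bottom): (14,-13,15) with a≤c, −a<b≤a
g: flip: (14,-1,12)→(12,1,14)
g: reduced (well bottom): (12,1,14) with a≤c, −a<b≤a
reduced forms (14, -13, 15) vs (12, 1, 14) ⇒ inequivalent

no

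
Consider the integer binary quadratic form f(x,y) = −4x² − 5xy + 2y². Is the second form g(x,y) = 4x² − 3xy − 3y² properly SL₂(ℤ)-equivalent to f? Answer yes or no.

D₁ = 57, D₂ = 57
river cycle of f (length 6): (2, 5, -4), (-4, 3, 3), (3, 3, -4), (-4, 5, 2), (2, 7, -1), (-1, 7, 2)
river cycle of g (length 6): (-3, 3, 4), (4, 5, -2), (-2, 7, 1), (1, 7, -2), (-2, 5, 4), (4, 3, -3)
cycles differ ⇒ inequivalent

no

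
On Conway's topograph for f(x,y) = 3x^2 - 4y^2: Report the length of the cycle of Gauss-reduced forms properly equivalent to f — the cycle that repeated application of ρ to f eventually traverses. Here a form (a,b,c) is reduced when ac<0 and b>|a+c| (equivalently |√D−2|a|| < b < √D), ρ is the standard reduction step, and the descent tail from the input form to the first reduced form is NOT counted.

D = 48, ⌊√D⌋ = 6
descent: ρ → (-4,0,3)
descent: ρ → (3,6,-1)  [lands on river]
river: ρ → (-1,6,3)
ρ-cycle length = 2 (tail of 2 descent steps not counted)

2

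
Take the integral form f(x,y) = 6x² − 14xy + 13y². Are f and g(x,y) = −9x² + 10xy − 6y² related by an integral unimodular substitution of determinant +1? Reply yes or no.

D₁ = -116, D₂ = -116
f: translate: b→-2 (≡-14 mod 12), so (6,-14,13)→(6,-2,5)
f: flip: (6,-2,5)→(5,2,6)
f: reduced (well bottom): (5,2,6) with a≤c, −a<b≤a
g is negative-definite; reduce −g:
−g: translate: b→8 (≡-10 mod 18), so (9,-10,6)→(9,8,5)
−g: flip: (9,8,5)→(5,-8,9)
−g: translate: b→2 (≡-8 mod 10), so (5,-8,9)→(5,2,6)
−g: reduced (well bottom): (5,2,6) with a≤c, −a<b≤a
flip sign back: reduced form of g is (-5,-2,-6)
reduced forms (5, 2, 6) vs (-5, -2, -6) ⇒ inequivalent

no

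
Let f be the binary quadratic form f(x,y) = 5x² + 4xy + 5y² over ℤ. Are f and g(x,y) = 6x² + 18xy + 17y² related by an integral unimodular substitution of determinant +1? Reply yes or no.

D₁ = -84, D₂ = -84
f: reduced (well bottom): (5,4,5) with a≤c, −a<b≤a
g: translate: b→6 (≡18 mod 12), so (6,18,17)→(6,6,5)
g: flip: (6,6,5)→(5,-6,6)
g: translate: b→4 (≡-6 mod 10), so (5,-6,6)→(5,4,5)
g: reduced (well bottom): (5,4,5) with a≤c, −a<b≤a
reduced forms (5, 4, 5) vs (5, 4, 5) ⇒ equivalent

yes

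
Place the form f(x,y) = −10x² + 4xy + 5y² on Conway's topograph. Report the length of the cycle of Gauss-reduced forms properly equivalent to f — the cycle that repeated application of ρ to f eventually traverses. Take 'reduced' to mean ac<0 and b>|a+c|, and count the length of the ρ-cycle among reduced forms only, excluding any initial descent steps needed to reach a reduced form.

D = 216, ⌊√D⌋ = 14
descent: ρ → (5,6,-9)  [lands on river]
river: ρ → (-9,12,2)
river: ρ → (2,12,-9)
river: ρ → (-9,6,5)
river: ρ → (5,14,-1)
river: ρ → (-1,14,5)
ρ-cycle length = 6 (tail of 1 descent step not counted)

6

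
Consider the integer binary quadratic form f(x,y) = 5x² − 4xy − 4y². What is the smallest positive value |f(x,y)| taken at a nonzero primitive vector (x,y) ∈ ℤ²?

descent: ρ → (-4,4,5)  [lands on river]
river: ρ → (5,6,-3)
river: ρ → (-3,6,5)
river: ρ → (5,4,-4)
closes: descent 1, river 4
min |a| on river = 3

3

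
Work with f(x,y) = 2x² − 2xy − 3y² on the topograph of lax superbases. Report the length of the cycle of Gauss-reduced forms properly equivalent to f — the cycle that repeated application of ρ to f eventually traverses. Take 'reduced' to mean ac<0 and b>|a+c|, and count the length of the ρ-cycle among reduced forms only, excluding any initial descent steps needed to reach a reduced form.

D = 28, ⌊√D⌋ = 5
descent: ρ → (-3,2,2)  [lands on river]
river: ρ → (2,2,-3)
river: ρ → (-3,4,1)
river: ρ → (1,4,-3)
ρ-cycle length = 4 (tail of 1 descent step not counted)

4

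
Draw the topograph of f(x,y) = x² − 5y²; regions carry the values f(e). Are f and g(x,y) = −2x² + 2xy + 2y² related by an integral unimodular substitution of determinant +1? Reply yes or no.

D₁ = 20, D₂ = 20
river cycle of f (length 2): (1, 4, -1), (-1, 4, 1)
river cycle of g (length 2): (2, 2, -2), (-2, 2, 2)
cycles differ ⇒ inequivalent

no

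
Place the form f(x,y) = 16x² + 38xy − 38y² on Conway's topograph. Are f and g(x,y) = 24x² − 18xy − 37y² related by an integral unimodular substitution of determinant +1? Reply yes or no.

D₁ = 3876, D₂ = 3876
river cycle of f (length 12): (-38, 38, 16), (16, 58, -8), (-8, 54, 30), (30, 6, -32), (-32, 58, 4), (4, 62, -2), (-2, 62, 4), (4, 58, -32), (-32, 6, 30), (30, 54, -8), … (2 more)
river cycle of g (length 18): (-37, 18, 24), (24, 30, -31), (-31, 32, 23), (23, 60, -3), (-3, 60, 23), (23, 32, -31), (-31, 30, 24), (24, 18, -37), (-37, 56, 5), (5, 54, -48), … (8 more)
cycles differ ⇒ inequivalent

no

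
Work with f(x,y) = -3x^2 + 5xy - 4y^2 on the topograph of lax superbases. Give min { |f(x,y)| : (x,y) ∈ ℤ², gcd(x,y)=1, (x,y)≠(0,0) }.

translate: b→1 (≡-5 mod 6), so (3,-5,4)→(3,1,2)
flip: (3,1,2)→(2,-1,3)
reduced (well bottom): (2,-1,3) with a≤c, −a<b≤a
well minimum |f| = |-2| = 2 (negative-definite)

2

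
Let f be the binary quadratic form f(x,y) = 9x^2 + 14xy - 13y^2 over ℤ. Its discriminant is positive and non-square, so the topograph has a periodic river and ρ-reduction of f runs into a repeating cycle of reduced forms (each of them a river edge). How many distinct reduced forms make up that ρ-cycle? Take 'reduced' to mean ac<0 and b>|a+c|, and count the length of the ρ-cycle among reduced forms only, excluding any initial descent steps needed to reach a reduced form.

D = 664, ⌊√D⌋ = 25
river: ρ → (-13,12,10)
river: ρ → (10,8,-15)
river: ρ → (-15,22,3)
river: ρ → (3,20,-22)
river: ρ → (-22,24,1)
river: ρ → (1,24,-22)
river: ρ → (-22,20,3)
river: ρ → (3,22,-15)
river: ρ → (-15,8,10)
river: ρ → (10,12,-13)
river: ρ → (-13,14,9)
river: ρ → (9,22,-5)
river: ρ → (-5,18,17)
river: ρ → (17,16,-6)
river: ρ → (-6,20,11)
river: ρ → (11,24,-2)
river: ρ → (-2,24,11)
river: ρ → (11,20,-6)
river: ρ → (-6,16,17)
river: ρ → (17,18,-5)
river: ρ → (-5,22,9)
river: ρ → (9,14,-13)
ρ-cycle length = 22 (tail of 0 descent steps not counted)

22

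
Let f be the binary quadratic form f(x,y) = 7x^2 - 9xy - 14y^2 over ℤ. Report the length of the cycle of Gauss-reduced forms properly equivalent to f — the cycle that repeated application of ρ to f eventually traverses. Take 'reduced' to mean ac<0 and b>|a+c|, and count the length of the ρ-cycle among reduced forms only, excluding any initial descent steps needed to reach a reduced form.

D = 473, ⌊√D⌋ = 21
descent: ρ → (-14,9,7)  [lands on river]
river: ρ → (7,19,-4)
river: ρ → (-4,21,2)
river: ρ → (2,19,-14)
ρ-cycle length = 4 (tail of 1 descent step not counted)

4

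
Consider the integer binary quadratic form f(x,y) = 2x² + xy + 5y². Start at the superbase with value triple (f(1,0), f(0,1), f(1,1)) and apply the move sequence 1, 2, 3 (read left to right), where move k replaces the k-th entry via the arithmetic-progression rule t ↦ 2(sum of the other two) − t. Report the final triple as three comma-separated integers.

start (2,5,8) = (f(1,0),f(0,1),f(1,1))
replace slot 1: 2·(5+8) − 2 = 24 → (24,5,8)
replace slot 2: 2·(24+8) − 5 = 59 → (24,59,8)
replace slot 3: 2·(24+59) − 8 = 158 → (24,59,158)

24,59,158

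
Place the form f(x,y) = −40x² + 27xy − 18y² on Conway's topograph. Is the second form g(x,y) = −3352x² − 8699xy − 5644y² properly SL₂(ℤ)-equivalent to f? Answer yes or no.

D₁ = -2151, D₂ = -2151
f is negative-definite; reduce −f:
−f: flip: (40,-27,18)→(18,27,40)
−f: translate: b→-9 (≡27 mod 36), so (18,27,40)→(18,-9,31)
−f: reduced (well bottom): (18,-9,31) with a≤c, −a<b≤a
flip sign back: reduced form of f is (-18,9,-31)
g is negative-definite; reduce −g:
−g: translate: b→1995 (≡8699 mod 6704), so (3352,8699,5644)→(3352,1995,297)
−g: flip: (3352,1995,297)→(297,-1995,3352)
−g: translate: b→-213 (≡-1995 mod 594), so (297,-1995,3352)→(297,-213,40)
−g: flip: (297,-213,40)→(40,213,297)
−g: translate: b→-27 (≡213 mod 80), so (40,213,297)→(40,-27,18)
−g: flip: (40,-27,18)→(18,27,40)
−g: translate: b→-9 (≡27 mod 36), so (18,27,40)→(18,-9,31)
−g: reduced (well bottom): (18,-9,31) with a≤c, −a<b≤a
flip sign back: reduced form of g is (-18,9,-31)
reduced forms (-18, 9, -31) vs (-18, 9, -31) ⇒ equivalent

yes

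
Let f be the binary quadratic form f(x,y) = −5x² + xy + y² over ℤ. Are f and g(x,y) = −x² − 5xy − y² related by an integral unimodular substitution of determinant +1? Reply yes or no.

D₁ = 21, D₂ = 21
river cycle of f (length 2): (1, 3, -3), (-3, 3, 1)
river cycle of g (length 2): (-1, 3, 3), (3, 3, -1)
cycles differ ⇒ inequivalent

no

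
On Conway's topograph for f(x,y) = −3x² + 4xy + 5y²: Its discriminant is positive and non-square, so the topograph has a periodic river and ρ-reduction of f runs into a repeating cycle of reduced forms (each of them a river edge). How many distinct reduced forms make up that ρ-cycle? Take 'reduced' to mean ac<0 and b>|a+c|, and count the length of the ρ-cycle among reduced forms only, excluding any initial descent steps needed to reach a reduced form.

D = 76, ⌊√D⌋ = 8
river: ρ → (5,6,-2)
river: ρ → (-2,6,5)
river: ρ → (5,4,-3)
river: ρ → (-3,8,1)
river: ρ → (1,8,-3)
river: ρ → (-3,4,5)
ρ-cycle length = 6 (tail of 0 descent steps not counted)

6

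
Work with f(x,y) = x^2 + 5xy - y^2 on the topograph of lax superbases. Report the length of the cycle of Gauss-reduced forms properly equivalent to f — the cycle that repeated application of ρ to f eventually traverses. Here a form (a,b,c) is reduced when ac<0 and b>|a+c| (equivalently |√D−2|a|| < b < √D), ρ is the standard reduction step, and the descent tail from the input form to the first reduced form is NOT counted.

D = 29, ⌊√D⌋ = 5
river: ρ → (-1,5,1)
river: ρ → (1,5,-1)
ρ-cycle length = 2 (tail of 0 descent steps not counted)

2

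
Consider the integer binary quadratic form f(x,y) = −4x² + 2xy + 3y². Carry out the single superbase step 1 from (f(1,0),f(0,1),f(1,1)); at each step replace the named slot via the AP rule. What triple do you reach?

start (-4,3,1) = (f(1,0),f(0,1),f(1,1))
replace slot 1: 2·(3+1) − (-4) = 12 → (12,3,1)

12,3,1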